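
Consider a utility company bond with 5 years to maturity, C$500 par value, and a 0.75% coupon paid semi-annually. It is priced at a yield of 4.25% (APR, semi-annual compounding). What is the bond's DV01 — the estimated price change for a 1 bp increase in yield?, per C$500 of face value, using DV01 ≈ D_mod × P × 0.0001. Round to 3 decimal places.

Periodic yield y = 0.02125.
  t   CF        PV=CF/(1+0.02125)^t    t·PV
  1        1.875         1.8360         1.8360
  2        1.875         1.7978         3.5956
  3        1.875         1.7604         5.2811
  4        1.875         1.7237         6.8950
  5        1.875         1.6879         8.4394
  6        1.875         1.6528         9.9165
  7        1.875         1.6184        11.3286
  8        1.875         1.5847        12.6775
  9        1.875         1.5517        13.9655
  10     501.875       406.7007     4,067.0065
  Σ                    421.9139     4,140.9416
P = 421.9139; D_Mac = 9.81466 half-year periods = 4.90733 yrs; D_mod = 4.80522 yrs.
DV01 ≈ 4.80522 × 421.9139 × 0.0001 = 0.202739.

C$0.203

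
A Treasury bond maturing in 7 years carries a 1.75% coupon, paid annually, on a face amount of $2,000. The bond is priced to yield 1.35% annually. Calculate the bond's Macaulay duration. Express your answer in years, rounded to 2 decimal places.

Periodic yield y = 0.0135. Discount each cash flow and weight by its year:
  t   CF        PV=CF/(1+0.0135)^t    t·PV
  1        35.00        34.5338        34.5338
  2        35.00        34.0738        68.1476
  3        35.00        33.6199       100.8598
  4        35.00        33.1721       132.6884
  5        35.00        32.7302       163.6512
  6        35.00        32.2943       193.7656
  7     2,035.00     1,852.6703    12,968.6922
  Σ                  2,053.0945    13,662.3387
Price P = Σ PV = 2,053.0945.
Macaulay duration = Σ(t·PV) / P = 13,662.3387 / 2,053.0945 = 6.65451 years.

6.65 years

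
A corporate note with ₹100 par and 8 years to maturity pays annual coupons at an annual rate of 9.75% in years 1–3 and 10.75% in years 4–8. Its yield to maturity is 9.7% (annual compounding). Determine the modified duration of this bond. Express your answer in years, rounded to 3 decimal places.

Periodic yield y = 0.097. First find Macaulay duration:
  t   CF        PV=CF/(1+0.097)^t    t·PV
  1         9.75         8.8879         8.8879
  2         9.75         8.1020        16.2040
  3         9.75         7.3856        22.1567
  4        10.75         7.4230        29.6922
  5        10.75         6.7667        33.8334
  6        10.75         6.1683        37.0101
  7        10.75         5.6229        39.3605
  8       110.75        52.8069       422.4552
  Σ                    103.1633       609.5999
P = 103.1633; Macaulay duration = 609.5999 / 103.1633 = 5.90908 years.
Modified duration = D_Mac / (1 + y) = 5.90908 / 1.097 = 5.38658 years.

5.387 years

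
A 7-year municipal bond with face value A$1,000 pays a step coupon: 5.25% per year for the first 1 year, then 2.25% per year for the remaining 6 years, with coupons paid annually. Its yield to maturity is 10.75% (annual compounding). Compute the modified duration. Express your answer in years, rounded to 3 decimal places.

5.558 years

Periodic yield y = 0.1075. First find Macaulay duration:
  t   CF        PV=CF/(1+0.1075)^t    t·PV
  1        52.50        47.4041        47.4041
  2        22.50        18.3440        36.6881
  3        22.50        16.5635        49.6904
  4        22.50        14.9557        59.8229
  5        22.50        13.5040        67.5202
  6        22.50        12.1933        73.1596
  7     1,022.50       500.3307     3,502.3151
  Σ                    623.2953     3,836.6004
P = 623.2953; Macaulay duration = 3,836.6004 / 623.2953 = 6.15535 years.
Modified duration = D_Mac / (1 + y) = 6.15535 / 1.1075 = 5.55788 years.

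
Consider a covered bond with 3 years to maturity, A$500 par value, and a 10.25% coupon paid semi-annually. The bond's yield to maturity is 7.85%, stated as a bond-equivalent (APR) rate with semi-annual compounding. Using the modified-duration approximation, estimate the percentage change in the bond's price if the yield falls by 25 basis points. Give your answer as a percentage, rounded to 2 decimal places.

Periodic yield y = 0.03925. Modified duration first:
  t   CF        PV=CF/(1+0.03925)^t    t·PV
  1       25.625        24.6572        24.6572
  2       25.625        23.7260        47.4519
  3       25.625        22.8299        68.4897
  4       25.625        21.9677        87.8706
  5       25.625        21.1380       105.6900
  6      525.625       417.2111     2,503.2664
  Σ                    531.5298     2,837.4257
P = 531.5298; D_Mac = 5.33823 half-year periods = 2.66911 yrs; D_mod = 2.66911/(1+0.03925) = 2.56831 yrs.
ΔP/P ≈ -D_mod · Δy = -2.56831 × (-0.0025) = +0.006421 = +0.6421%.

+0.64%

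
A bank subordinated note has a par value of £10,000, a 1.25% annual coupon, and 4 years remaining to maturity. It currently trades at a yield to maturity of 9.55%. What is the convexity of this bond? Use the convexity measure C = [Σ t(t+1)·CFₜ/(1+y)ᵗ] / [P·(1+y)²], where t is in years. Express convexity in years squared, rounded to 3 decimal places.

16.180

With y = 0.0955:
  t   CF        PV=CF/(1+0.0955)^t    t·PV        t(t+1)·PV
  1       125.00       114.1031       114.1031         228.2063
  2       125.00       104.1562       208.3125         624.9374
  3       125.00        95.0764       285.2293       1,140.9172
  4    10,125.00     7,029.8410    28,119.3641     140,596.8206
  Σ                  7,343.1768    28,727.0090     142,590.8815
P = 7,343.1768.
Convexity = Σ t(t+1)·PV / [P·(1+y)²] = 142,590.8815 / (7,343.1768 × 1.200120) = 16.18017.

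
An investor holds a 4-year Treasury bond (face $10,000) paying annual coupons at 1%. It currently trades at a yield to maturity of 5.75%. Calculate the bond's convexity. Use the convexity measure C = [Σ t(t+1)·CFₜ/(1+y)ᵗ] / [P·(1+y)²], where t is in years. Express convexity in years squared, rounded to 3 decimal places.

17.495

With y = 0.0575:
  t   CF        PV=CF/(1+0.0575)^t    t·PV        t(t+1)·PV
  1       100.00        94.5626        94.5626         189.1253
  2       100.00        89.4209       178.8419         536.5257
  3       100.00        84.5588       253.6764       1,014.7057
  4    10,100.00     8,076.0662    32,304.2648     161,521.3238
  Σ                  8,344.6086    32,831.3457     163,261.6805
P = 8,344.6086.
Convexity = Σ t(t+1)·PV / [P·(1+y)²] = 163,261.6805 / (8,344.6086 × 1.118306) = 17.49514.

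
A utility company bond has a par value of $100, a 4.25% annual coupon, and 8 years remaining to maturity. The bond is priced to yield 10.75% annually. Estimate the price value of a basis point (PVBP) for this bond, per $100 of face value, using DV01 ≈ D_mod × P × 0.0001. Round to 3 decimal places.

$0.040

Periodic yield y = 0.1075.
  t   CF        PV=CF/(1+0.1075)^t    t·PV
  1         4.25         3.8375         3.8375
  2         4.25         3.4650         6.9300
  3         4.25         3.1287         9.3860
  4         4.25         2.8250        11.2999
  5         4.25         2.5508        12.7538
  6         4.25         2.3032        13.8190
  7         4.25         2.0796        14.5573
  8       104.25        46.0602       368.4819
  Σ                     66.2499       441.0654
P = 66.2499; D_Mac = 6.65760 yrs; D_mod = 6.01138 yrs.
DV01 ≈ 6.01138 × 66.2499 × 0.0001 = 0.039825.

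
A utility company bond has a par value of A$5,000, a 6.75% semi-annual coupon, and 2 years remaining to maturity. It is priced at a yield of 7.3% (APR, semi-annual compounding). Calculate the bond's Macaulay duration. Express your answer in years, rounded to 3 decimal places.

1.904 years

Periodic yield y = 0.0365. Discount each cash flow and weight by its period:
  t   CF        PV=CF/(1+0.0365)^t    t·PV
  1       168.75       162.8075       162.8075
  2       168.75       157.0743       314.1486
  3       168.75       151.5430       454.6290
  4     5,168.75     4,478.2497    17,912.9986
  Σ                  4,949.6745    18,844.5838
Price P = Σ PV = 4,949.6745.
Macaulay duration = Σ(t·PV) / P = 18,844.5838 / 4,949.6745 = 3.80724 half-year periods.
In years: 3.80724 / 2 = 1.90362 years.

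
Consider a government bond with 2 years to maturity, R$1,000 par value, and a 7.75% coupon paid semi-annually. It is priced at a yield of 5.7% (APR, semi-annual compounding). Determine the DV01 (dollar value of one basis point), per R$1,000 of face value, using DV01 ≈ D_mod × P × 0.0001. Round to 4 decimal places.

Periodic yield y = 0.0285.
  t   CF        PV=CF/(1+0.0285)^t    t·PV
  1        38.75        37.6762        37.6762
  2        38.75        36.6322        73.2644
  3        38.75        35.6171       106.8514
  4     1,038.75       928.3118     3,713.2470
  Σ                  1,038.2373     3,931.0391
P = 1,038.2373; D_Mac = 3.78626 half-year periods = 1.89313 yrs; D_mod = 1.84067 yrs.
DV01 ≈ 1.84067 × 1,038.2373 × 0.0001 = 0.191105.

R$0.1911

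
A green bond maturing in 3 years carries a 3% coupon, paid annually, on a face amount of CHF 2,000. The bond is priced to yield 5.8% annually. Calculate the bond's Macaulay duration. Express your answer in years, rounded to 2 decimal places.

Periodic yield y = 0.058. Discount each cash flow and weight by its year:
  t   CF        PV=CF/(1+0.058)^t    t·PV
  1        60.00        56.7108        56.7108
  2        60.00        53.6019       107.2037
  3     2,060.00     1,739.4431     5,218.3292
  Σ                  1,849.7557     5,382.2437
Price P = Σ PV = 1,849.7557.
Macaulay duration = Σ(t·PV) / P = 5,382.2437 / 1,849.7557 = 2.90971 years.

2.91 years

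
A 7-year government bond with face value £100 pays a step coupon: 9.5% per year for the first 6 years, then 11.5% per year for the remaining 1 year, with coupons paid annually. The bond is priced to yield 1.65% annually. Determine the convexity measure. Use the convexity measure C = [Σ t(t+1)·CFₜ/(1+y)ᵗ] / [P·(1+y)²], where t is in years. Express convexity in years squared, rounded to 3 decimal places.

41.374

With y = 0.0165:
  t   CF        PV=CF/(1+0.0165)^t    t·PV        t(t+1)·PV
  1         9.50         9.3458         9.3458          18.6916
  2         9.50         9.1941        18.3882          55.1646
  3         9.50         9.0449        27.1346         108.5382
  4         9.50         8.8980        35.5921         177.9607
  5         9.50         8.7536        43.7680         262.6080
  6         9.50         8.6115        51.6691         361.6834
  7       111.50        99.4313       696.0192       5,568.1537
  Σ                    153.2792       881.9169       6,552.8001
P = 153.2792.
Convexity = Σ t(t+1)·PV / [P·(1+y)²] = 6,552.8001 / (153.2792 × 1.033272) = 41.37414.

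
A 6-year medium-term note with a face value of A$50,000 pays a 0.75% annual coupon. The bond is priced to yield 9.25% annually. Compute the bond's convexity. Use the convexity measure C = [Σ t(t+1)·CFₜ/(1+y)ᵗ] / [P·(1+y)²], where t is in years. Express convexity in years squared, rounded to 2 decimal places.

With y = 0.0925:
  t   CF        PV=CF/(1+0.0925)^t    t·PV        t(t+1)·PV
  1       375.00       343.2494       343.2494         686.4989
  2       375.00       314.1871       628.3742       1,885.1227
  3       375.00       287.5855       862.7564       3,451.0256
  4       375.00       263.2361     1,052.9445       5,264.7225
  5       375.00       240.9484     1,204.7420       7,228.4519
  6    50,375.00    29,626.9118   177,761.4711   1,244,330.2976
  Σ                 31,076.1184   181,853.5376   1,262,846.1191
P = 31,076.1184.
Convexity = Σ t(t+1)·PV / [P·(1+y)²] = 1,262,846.1191 / (31,076.1184 × 1.193556) = 34.04715.

34.05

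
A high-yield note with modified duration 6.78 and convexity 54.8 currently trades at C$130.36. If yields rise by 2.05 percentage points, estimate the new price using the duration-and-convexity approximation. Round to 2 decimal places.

C$113.74

Duration effect: -D_mod·Δy = -6.78 × (+0.0205) = -0.138990
Convexity effect: ½·C·(Δy)² = 0.5 × 54.8 × (0.0205)² = +0.01151485
ΔP/P ≈ -0.138990 + 0.01151485 = -0.12747515
New price ≈ 130.36 × (1 - 0.12747515) = 113.742339446.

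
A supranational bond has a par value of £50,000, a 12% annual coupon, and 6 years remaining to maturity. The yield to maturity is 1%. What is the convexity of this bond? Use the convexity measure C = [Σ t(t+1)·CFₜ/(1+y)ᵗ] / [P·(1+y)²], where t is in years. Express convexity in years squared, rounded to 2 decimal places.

With y = 0.01:
  t   CF        PV=CF/(1+0.01)^t    t·PV        t(t+1)·PV
  1     6,000.00     5,940.5941     5,940.5941      11,881.1881
  2     6,000.00     5,881.7763    11,763.5526      35,290.6578
  3     6,000.00     5,823.5409    17,470.6227      69,882.4907
  4     6,000.00     5,765.8821    23,063.5283     115,317.6413
  5     6,000.00     5,708.7941    28,543.9706     171,263.8238
  6    56,000.00    52,754.5332   316,527.1990   2,215,690.3933
  Σ                 81,875.1206   403,309.4673   2,619,326.1950
P = 81,875.1206.
Convexity = Σ t(t+1)·PV / [P·(1+y)²] = 2,619,326.1950 / (81,875.1206 × 1.020100) = 31.36136.

31.36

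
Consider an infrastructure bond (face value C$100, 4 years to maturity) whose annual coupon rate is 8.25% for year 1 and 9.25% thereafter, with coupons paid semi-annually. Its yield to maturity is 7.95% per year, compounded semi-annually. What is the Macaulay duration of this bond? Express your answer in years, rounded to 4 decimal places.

Periodic yield y = 0.03975. Discount each cash flow and weight by its period:
  t   CF        PV=CF/(1+0.03975)^t    t·PV
  1        4.125         3.9673         3.9673
  2        4.125         3.8156         7.6313
  3        4.625         4.1146        12.3437
  4        4.625         3.9573        15.8291
  5        4.625         3.8060        19.0299
  6        4.625         3.6605        21.9629
  7        4.625         3.5205        24.6438
  8      104.625        76.5956       612.7651
  Σ                    103.4374       718.1731
Price P = Σ PV = 103.4374.
Macaulay duration = Σ(t·PV) / P = 718.1731 / 103.4374 = 6.94307 half-year periods.
In years: 6.94307 / 2 = 3.47153 years.

3.4715 years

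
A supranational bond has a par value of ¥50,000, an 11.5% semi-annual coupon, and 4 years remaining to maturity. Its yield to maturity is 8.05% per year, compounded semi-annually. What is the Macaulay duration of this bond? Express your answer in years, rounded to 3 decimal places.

Periodic yield y = 0.04025. Discount each cash flow and weight by its period:
  t   CF        PV=CF/(1+0.04025)^t    t·PV
  1     2,875.00     2,763.7587     2,763.7587
  2     2,875.00     2,656.8216     5,313.6433
  3     2,875.00     2,554.0222     7,662.0667
  4     2,875.00     2,455.2004     9,820.8017
  5     2,875.00     2,360.2023    11,801.0114
  6     2,875.00     2,268.8799    13,613.2792
  7     2,875.00     2,181.0910    15,267.6367
  8    52,875.00    38,561.0263   308,488.2108
  Σ                 55,801.0025   374,730.4086
Price P = Σ PV = 55,801.0025.
Macaulay duration = Σ(t·PV) / P = 374,730.4086 / 55,801.0025 = 6.71548 half-year periods.
In years: 6.71548 / 2 = 3.35774 years.

3.358 years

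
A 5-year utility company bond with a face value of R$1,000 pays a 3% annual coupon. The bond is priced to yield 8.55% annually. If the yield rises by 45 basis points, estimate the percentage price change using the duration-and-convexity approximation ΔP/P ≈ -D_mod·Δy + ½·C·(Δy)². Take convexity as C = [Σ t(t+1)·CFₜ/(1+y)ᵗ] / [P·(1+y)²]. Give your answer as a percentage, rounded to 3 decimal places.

-1.914%

With y = 0.0855:
  t   CF        PV=CF/(1+0.0855)^t    t·PV        t(t+1)·PV
  1        30.00        27.6370        27.6370          55.2741
  2        30.00        25.4602        50.9204         152.7611
  3        30.00        23.4548        70.3644         281.4576
  4        30.00        21.6074        86.4295         432.1474
  5     1,030.00       683.4206     3,417.1032      20,502.6190
  Σ                    781.5800     3,652.4545      21,424.2592
P = 781.5800; D_Mac = 4.67317 yrs; D_mod = 4.30508 yrs; C = 23.26337.
Duration effect: -4.30508 × (+0.0045) = -0.019373
Convexity effect: 0.5 × 23.26337 × (0.0045)² = +0.0002355
ΔP/P ≈ -0.019373 + 0.0002355 = -0.019137 = -1.9137%.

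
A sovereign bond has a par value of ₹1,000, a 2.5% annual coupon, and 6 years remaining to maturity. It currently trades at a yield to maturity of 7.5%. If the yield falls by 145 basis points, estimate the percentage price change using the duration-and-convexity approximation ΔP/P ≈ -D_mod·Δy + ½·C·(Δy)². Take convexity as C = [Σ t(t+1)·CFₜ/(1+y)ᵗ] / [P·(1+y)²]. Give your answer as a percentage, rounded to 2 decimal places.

With y = 0.075:
  t   CF        PV=CF/(1+0.075)^t    t·PV        t(t+1)·PV
  1        25.00        23.2558        23.2558          46.5116
  2        25.00        21.6333        43.2666         129.7999
  3        25.00        20.1240        60.3720         241.4882
  4        25.00        18.7200        74.8801         374.4003
  5        25.00        17.4140        87.0698         522.4190
  6     1,025.00       664.1606     3,984.9633      27,894.7434
  Σ                    765.3077     4,273.8077      29,209.3623
P = 765.3077; D_Mac = 5.58443 yrs; D_mod = 5.19482 yrs; C = 33.02700.
Duration effect: -5.19482 × (-0.0145) = +0.075325
Convexity effect: 0.5 × 33.02700 × (-0.0145)² = +0.0034720
ΔP/P ≈ +0.075325 + 0.0034720 = +0.078797 = +7.8797%.

+7.88%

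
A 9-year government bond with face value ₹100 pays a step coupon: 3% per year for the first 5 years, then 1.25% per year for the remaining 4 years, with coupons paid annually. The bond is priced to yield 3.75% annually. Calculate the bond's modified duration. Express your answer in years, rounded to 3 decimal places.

7.727 years

Periodic yield y = 0.0375. First find Macaulay duration:
  t   CF        PV=CF/(1+0.0375)^t    t·PV
  1         3.00         2.8916         2.8916
  2         3.00         2.7871         5.5741
  3         3.00         2.6863         8.0589
  4         3.00         2.5892        10.3569
  5         3.00         2.4956        12.4782
  6         1.25         1.0023         6.0136
  7         1.25         0.9660         6.7623
  8         1.25         0.9311         7.4490
  9       101.25        72.6946       654.2513
  Σ                     89.0438       713.8357
P = 89.0438; Macaulay duration = 713.8357 / 89.0438 = 8.01668 years.
Modified duration = D_Mac / (1 + y) = 8.01668 / 1.0375 = 7.72692 years.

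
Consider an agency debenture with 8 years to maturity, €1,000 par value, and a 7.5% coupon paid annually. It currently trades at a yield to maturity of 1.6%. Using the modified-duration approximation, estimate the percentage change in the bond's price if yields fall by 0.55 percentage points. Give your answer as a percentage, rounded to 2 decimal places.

Periodic yield y = 0.016. Modified duration first:
  t   CF        PV=CF/(1+0.016)^t    t·PV
  1        75.00        73.8189        73.8189
  2        75.00        72.6564       145.3128
  3        75.00        71.5122       214.5366
  4        75.00        70.3860       281.5441
  5        75.00        69.2776       346.3879
  6        75.00        68.1866       409.1196
  7        75.00        67.1128       469.7895
  8     1,075.00       946.8012     7,574.4096
  Σ                  1,439.7517     9,514.9190
P = 1,439.7517; D_Mac = 6.60872 yrs; D_mod = 6.60872/(1+0.016) = 6.50465 yrs.
ΔP/P ≈ -D_mod · Δy = -6.50465 × (-0.0055) = +0.035776 = +3.5776%.

+3.58%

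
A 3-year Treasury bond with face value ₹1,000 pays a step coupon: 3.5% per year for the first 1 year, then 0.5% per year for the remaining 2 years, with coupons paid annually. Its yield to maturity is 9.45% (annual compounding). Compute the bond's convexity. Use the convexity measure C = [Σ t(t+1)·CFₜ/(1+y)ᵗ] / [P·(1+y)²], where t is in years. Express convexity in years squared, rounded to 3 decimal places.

9.659

With y = 0.0945:
  t   CF        PV=CF/(1+0.0945)^t    t·PV        t(t+1)·PV
  1        35.00        31.9781        31.9781          63.9561
  2         5.00         4.1739         8.3477          25.0432
  3     1,005.00       766.5117     2,299.5350       9,198.1399
  Σ                    802.6636     2,339.8608       9,287.1392
P = 802.6636.
Convexity = Σ t(t+1)·PV / [P·(1+y)²] = 9,287.1392 / (802.6636 × 1.197930) = 9.65866.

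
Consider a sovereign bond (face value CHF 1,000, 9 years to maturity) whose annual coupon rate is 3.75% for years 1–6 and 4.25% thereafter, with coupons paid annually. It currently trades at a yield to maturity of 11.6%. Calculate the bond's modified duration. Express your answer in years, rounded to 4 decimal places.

6.5787 years

Periodic yield y = 0.116. First find Macaulay duration:
  t   CF        PV=CF/(1+0.116)^t    t·PV
  1        37.50        33.6022        33.6022
  2        37.50        30.1095        60.2189
  3        37.50        26.9798        80.9394
  4        37.50        24.1754        96.7018
  5        37.50        21.6626       108.3129
  6        37.50        19.4109       116.4655
  7        42.50        19.7124       137.9868
  8        42.50        17.6634       141.3075
  9     1,042.50       388.2382     3,494.1442
  Σ                    581.5544     4,269.6792
P = 581.5544; Macaulay duration = 4,269.6792 / 581.5544 = 7.34184 years.
Modified duration = D_Mac / (1 + y) = 7.34184 / 1.116 = 6.57871 years.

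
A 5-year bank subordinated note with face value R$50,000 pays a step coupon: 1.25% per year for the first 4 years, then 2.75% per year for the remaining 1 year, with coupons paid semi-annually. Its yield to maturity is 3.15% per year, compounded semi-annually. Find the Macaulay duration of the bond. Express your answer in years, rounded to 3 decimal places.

Periodic yield y = 0.01575. Discount each cash flow and weight by its period:
  t   CF        PV=CF/(1+0.01575)^t    t·PV
  1       312.50       307.6544       307.6544
  2       312.50       302.8840       605.7680
  3       312.50       298.1876       894.5627
  4       312.50       293.5639     1,174.2557
  5       312.50       289.0120     1,445.0600
  6       312.50       284.5306     1,707.1838
  7       312.50       280.1188     1,960.8314
  8       312.50       275.7753     2,206.2024
  9       687.50       597.2982     5,375.6840
  10   50,687.50    43,354.3382   433,543.3824
  Σ                 46,283.3631   449,220.5849
Price P = Σ PV = 46,283.3631.
Macaulay duration = Σ(t·PV) / P = 449,220.5849 / 46,283.3631 = 9.70588 half-year periods.
In years: 9.70588 / 2 = 4.85294 years.

4.853 years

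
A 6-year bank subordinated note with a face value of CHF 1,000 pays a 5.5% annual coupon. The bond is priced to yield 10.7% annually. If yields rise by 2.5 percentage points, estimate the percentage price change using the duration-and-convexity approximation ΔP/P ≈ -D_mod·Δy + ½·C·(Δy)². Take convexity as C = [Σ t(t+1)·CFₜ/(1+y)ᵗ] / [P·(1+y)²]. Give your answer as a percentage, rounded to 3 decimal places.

With y = 0.107:
  t   CF        PV=CF/(1+0.107)^t    t·PV        t(t+1)·PV
  1        55.00        49.6838        49.6838          99.3677
  2        55.00        44.8815        89.7630         269.2891
  3        55.00        40.5434       121.6301         486.5204
  4        55.00        36.6245       146.4982         732.4908
  5        55.00        33.0845       165.4225         992.5350
  6     1,055.00       573.2799     3,439.6796      24,077.7569
  Σ                    778.0977     4,012.6772      26,657.9599
P = 778.0977; D_Mac = 5.15704 yrs; D_mod = 4.65857 yrs; C = 27.95745.
Duration effect: -4.65857 × (+0.025) = -0.116464
Convexity effect: 0.5 × 27.95745 × (0.025)² = +0.0087367
ΔP/P ≈ -0.116464 + 0.0087367 = -0.107728 = -10.7728%.

-10.773%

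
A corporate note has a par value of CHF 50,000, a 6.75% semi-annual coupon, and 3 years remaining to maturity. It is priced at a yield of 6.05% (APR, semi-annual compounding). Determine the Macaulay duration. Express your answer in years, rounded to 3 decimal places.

2.768 years

Periodic yield y = 0.03025. Discount each cash flow and weight by its period:
  t   CF        PV=CF/(1+0.03025)^t    t·PV
  1     1,687.50     1,637.9520     1,637.9520
  2     1,687.50     1,589.8587     3,179.7175
  3     1,687.50     1,543.1776     4,629.5328
  4     1,687.50     1,497.8671     5,991.4685
  5     1,687.50     1,453.8870     7,269.4352
  6    51,687.50    43,224.4810   259,346.8862
  Σ                 50,947.2235   282,054.9921
Price P = Σ PV = 50,947.2235.
Macaulay duration = Σ(t·PV) / P = 282,054.9921 / 50,947.2235 = 5.53622 half-year periods.
In years: 5.53622 / 2 = 2.76811 years.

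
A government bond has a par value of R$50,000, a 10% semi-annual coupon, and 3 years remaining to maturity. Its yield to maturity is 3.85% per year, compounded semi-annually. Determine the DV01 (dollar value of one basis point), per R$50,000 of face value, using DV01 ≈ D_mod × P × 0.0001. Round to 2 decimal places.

Periodic yield y = 0.01925.
  t   CF        PV=CF/(1+0.01925)^t    t·PV
  1     2,500.00     2,452.7839     2,452.7839
  2     2,500.00     2,406.4596     4,812.9191
  3     2,500.00     2,361.0101     7,083.0304
  4     2,500.00     2,316.4191     9,265.6762
  5     2,500.00     2,272.6702    11,363.3508
  6    52,500.00    46,824.6977   280,948.1865
  Σ                 58,634.0405   315,925.9468
P = 58,634.0405; D_Mac = 5.38810 half-year periods = 2.69405 yrs; D_mod = 2.64317 yrs.
DV01 ≈ 2.64317 × 58,634.0405 × 0.0001 = 15.497962.

R$15.50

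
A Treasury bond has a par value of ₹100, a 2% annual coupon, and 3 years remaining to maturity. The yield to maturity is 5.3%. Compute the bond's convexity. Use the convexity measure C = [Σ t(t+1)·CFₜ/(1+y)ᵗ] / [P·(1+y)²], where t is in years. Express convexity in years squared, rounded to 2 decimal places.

With y = 0.053:
  t   CF        PV=CF/(1+0.053)^t    t·PV        t(t+1)·PV
  1         2.00         1.8993         1.8993           3.7987
  2         2.00         1.8037         3.6075          10.8224
  3       102.00        87.3605       262.0815       1,048.3259
  Σ                     91.0636       267.5883       1,062.9470
P = 91.0636.
Convexity = Σ t(t+1)·PV / [P·(1+y)²] = 1,062.9470 / (91.0636 × 1.108809) = 10.52714.

10.53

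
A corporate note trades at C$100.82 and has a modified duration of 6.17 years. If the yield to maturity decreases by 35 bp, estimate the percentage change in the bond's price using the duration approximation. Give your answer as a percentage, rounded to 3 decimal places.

Duration approximation: ΔP/P ≈ -D_mod · Δy = -6.17 × (-0.0035) = +0.021595.
As a percentage: +2.1595%.

+2.160%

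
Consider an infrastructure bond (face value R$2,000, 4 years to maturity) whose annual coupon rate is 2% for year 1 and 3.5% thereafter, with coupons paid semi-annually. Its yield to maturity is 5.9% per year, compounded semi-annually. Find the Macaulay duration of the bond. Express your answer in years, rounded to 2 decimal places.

Periodic yield y = 0.0295. Discount each cash flow and weight by its period:
  t   CF        PV=CF/(1+0.0295)^t    t·PV
  1        20.00        19.4269        19.4269
  2        20.00        18.8702        37.7405
  3        35.00        32.0766        96.2299
  4        35.00        31.1575       124.6300
  5        35.00        30.2647       151.3235
  6        35.00        29.3975       176.3848
  7        35.00        28.5551       199.8857
  8     2,035.00     1,612.7001    12,901.6006
  Σ                  1,802.4486    13,707.2219
Price P = Σ PV = 1,802.4486.
Macaulay duration = Σ(t·PV) / P = 13,707.2219 / 1,802.4486 = 7.60478 half-year periods.
In years: 7.60478 / 2 = 3.80239 years.

3.80 years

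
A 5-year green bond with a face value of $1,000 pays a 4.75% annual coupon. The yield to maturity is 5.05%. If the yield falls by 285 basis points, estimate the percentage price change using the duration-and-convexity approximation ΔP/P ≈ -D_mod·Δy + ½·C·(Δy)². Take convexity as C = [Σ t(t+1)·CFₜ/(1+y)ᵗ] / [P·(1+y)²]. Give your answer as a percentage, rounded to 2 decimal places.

With y = 0.0505:
  t   CF        PV=CF/(1+0.0505)^t    t·PV        t(t+1)·PV
  1        47.50        45.2166        45.2166          90.4331
  2        47.50        43.0429        86.0858         258.2574
  3        47.50        40.9737       122.9212         491.6847
  4        47.50        39.0040       156.0161         780.0804
  5     1,047.50       818.7923     4,093.9615      24,563.7689
  Σ                    987.0295     4,504.2011      26,184.2245
P = 987.0295; D_Mac = 4.56339 yrs; D_mod = 4.34402 yrs; C = 24.03906.
Duration effect: -4.34402 × (-0.0285) = +0.123805
Convexity effect: 0.5 × 24.03906 × (-0.0285)² = +0.0097629
ΔP/P ≈ +0.123805 + 0.0097629 = +0.133567 = +13.3567%.

+13.36%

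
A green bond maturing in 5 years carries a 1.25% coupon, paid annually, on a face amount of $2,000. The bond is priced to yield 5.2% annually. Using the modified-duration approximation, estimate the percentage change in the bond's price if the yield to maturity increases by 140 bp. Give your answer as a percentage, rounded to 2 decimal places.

Periodic yield y = 0.052. Modified duration first:
  t   CF        PV=CF/(1+0.052)^t    t·PV
  1        25.00        23.7643        23.7643
  2        25.00        22.5896        45.1792
  3        25.00        21.4730        64.4190
  4        25.00        20.4116        81.6464
  5     2,025.00     1,571.6156     7,858.0780
  Σ                  1,659.8541     8,073.0868
P = 1,659.8541; D_Mac = 4.86373 yrs; D_mod = 4.86373/(1+0.052) = 4.62332 yrs.
ΔP/P ≈ -D_mod · Δy = -4.62332 × (+0.014) = -0.064726 = -6.4726%.

-6.47%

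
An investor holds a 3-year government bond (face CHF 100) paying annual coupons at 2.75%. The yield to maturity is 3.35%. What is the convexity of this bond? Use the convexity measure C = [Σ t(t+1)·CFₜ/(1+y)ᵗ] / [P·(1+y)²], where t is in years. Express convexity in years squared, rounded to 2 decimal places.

10.83

With y = 0.0335:
  t   CF        PV=CF/(1+0.0335)^t    t·PV        t(t+1)·PV
  1         2.75         2.6609         2.6609           5.3217
  2         2.75         2.5746         5.1492          15.4477
  3       102.75        93.0787       279.2362       1,116.9446
  Σ                     98.3142       287.0462       1,137.7140
P = 98.3142.
Convexity = Σ t(t+1)·PV / [P·(1+y)²] = 1,137.7140 / (98.3142 × 1.068122) = 10.83418.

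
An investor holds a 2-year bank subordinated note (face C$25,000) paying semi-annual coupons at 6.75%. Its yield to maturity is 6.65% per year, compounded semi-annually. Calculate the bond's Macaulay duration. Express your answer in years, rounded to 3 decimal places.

Periodic yield y = 0.03325. Discount each cash flow and weight by its period:
  t   CF        PV=CF/(1+0.03325)^t    t·PV
  1       843.75       816.5981       816.5981
  2       843.75       790.3200     1,580.6399
  3       843.75       764.8875     2,294.6624
  4    25,843.75    22,674.2993    90,697.1973
  Σ                 25,046.1049    95,389.0977
Price P = Σ PV = 25,046.1049.
Macaulay duration = Σ(t·PV) / P = 95,389.0977 / 25,046.1049 = 3.80854 half-year periods.
In years: 3.80854 / 2 = 1.90427 years.

1.904 years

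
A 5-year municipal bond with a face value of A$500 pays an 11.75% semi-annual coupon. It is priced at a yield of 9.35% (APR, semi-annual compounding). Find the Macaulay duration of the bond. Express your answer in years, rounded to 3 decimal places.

3.973 years

Periodic yield y = 0.04675. Discount each cash flow and weight by its period:
  t   CF        PV=CF/(1+0.04675)^t    t·PV
  1       29.375        28.0631        28.0631
  2       29.375        26.8097        53.6194
  3       29.375        25.6123        76.8370
  4       29.375        24.4684        97.8737
  5       29.375        23.3756       116.8781
  6       29.375        22.3316       133.9897
  7       29.375        21.3342       149.3396
  8       29.375        20.3814       163.0512
  9       29.375        19.4711       175.2402
  10     529.375       335.2229     3,352.2294
  Σ                    547.0704     4,347.1213
Price P = Σ PV = 547.0704.
Macaulay duration = Σ(t·PV) / P = 4,347.1213 / 547.0704 = 7.94618 half-year periods.
In years: 7.94618 / 2 = 3.97309 years.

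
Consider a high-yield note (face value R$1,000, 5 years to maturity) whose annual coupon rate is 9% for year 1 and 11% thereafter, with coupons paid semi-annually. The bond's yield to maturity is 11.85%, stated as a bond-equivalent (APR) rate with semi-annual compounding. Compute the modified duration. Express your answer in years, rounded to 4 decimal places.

3.7945 years

Periodic yield y = 0.05925. First find Macaulay duration:
  t   CF        PV=CF/(1+0.05925)^t    t·PV
  1        45.00        42.4829        42.4829
  2        45.00        40.1066        80.2131
  3        55.00        46.2772       138.8317
  4        55.00        43.6887       174.7547
  5        55.00        41.2449       206.2245
  6        55.00        38.9378       233.6270
  7        55.00        36.7598       257.3187
  8        55.00        34.7036       277.6290
  9        55.00        32.7625       294.8621
  10    1,055.00       593.2910     5,932.9096
  Σ                    950.2550     7,638.8534
P = 950.2550; Macaulay duration = 7,638.8534 / 950.2550 = 8.03874 half-year periods = 4.01937 years.
Modified duration = D_Mac / (1 + y) = 4.01937 / 1.05925 = 3.79454 years.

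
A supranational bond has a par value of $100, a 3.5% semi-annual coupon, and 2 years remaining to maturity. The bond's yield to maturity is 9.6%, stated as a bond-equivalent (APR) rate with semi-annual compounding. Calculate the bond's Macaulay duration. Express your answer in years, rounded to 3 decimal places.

1.945 years

Periodic yield y = 0.048. Discount each cash flow and weight by its period:
  t   CF        PV=CF/(1+0.048)^t    t·PV
  1         1.75         1.6698         1.6698
  2         1.75         1.5934         3.1867
  3         1.75         1.5204         4.5612
  4       101.75        84.3508       337.4033
  Σ                     89.1344       346.8210
Price P = Σ PV = 89.1344.
Macaulay duration = Σ(t·PV) / P = 346.8210 / 89.1344 = 3.89099 half-year periods.
In years: 3.89099 / 2 = 1.94549 years.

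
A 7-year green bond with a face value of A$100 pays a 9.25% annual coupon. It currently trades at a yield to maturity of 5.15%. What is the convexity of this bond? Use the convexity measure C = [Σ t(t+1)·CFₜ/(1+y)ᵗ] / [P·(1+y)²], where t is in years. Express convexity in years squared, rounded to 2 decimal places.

With y = 0.0515:
  t   CF        PV=CF/(1+0.0515)^t    t·PV        t(t+1)·PV
  1         9.25         8.7970         8.7970          17.5939
  2         9.25         8.3661        16.7322          50.1966
  3         9.25         7.9564        23.8691          95.4762
  4         9.25         7.5667        30.2667         151.3333
  5         9.25         7.1961        35.9803         215.8821
  6         9.25         6.8436        41.0617         287.4322
  7       109.25        76.8699       538.0895       4,304.7163
  Σ                    123.5957       694.7965       5,122.6306
P = 123.5957.
Convexity = Σ t(t+1)·PV / [P·(1+y)²] = 5,122.6306 / (123.5957 × 1.105652) = 37.48617.

37.49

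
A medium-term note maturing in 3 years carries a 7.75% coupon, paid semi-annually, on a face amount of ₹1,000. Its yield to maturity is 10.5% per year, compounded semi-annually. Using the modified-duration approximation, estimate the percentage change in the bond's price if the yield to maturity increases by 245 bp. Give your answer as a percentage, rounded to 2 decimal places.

-6.34%

Periodic yield y = 0.0525. Modified duration first:
  t   CF        PV=CF/(1+0.0525)^t    t·PV
  1        38.75        36.8171        36.8171
  2        38.75        34.9806        69.9612
  3        38.75        33.2357        99.7072
  4        38.75        31.5779       126.3116
  5        38.75        30.0028       150.0138
  6     1,038.75       764.1496     4,584.8978
  Σ                    930.7638     5,067.7088
P = 930.7638; D_Mac = 5.44468 half-year periods = 2.72234 yrs; D_mod = 2.72234/(1+0.0525) = 2.58655 yrs.
ΔP/P ≈ -D_mod · Δy = -2.58655 × (+0.0245) = -0.063370 = -6.3370%.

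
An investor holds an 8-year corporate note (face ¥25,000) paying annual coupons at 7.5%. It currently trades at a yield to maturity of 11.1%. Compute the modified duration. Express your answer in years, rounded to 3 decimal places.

5.483 years

Periodic yield y = 0.111. First find Macaulay duration:
  t   CF        PV=CF/(1+0.111)^t    t·PV
  1     1,875.00     1,687.6688     1,687.6688
  2     1,875.00     1,519.0538     3,038.1076
  3     1,875.00     1,367.2851     4,101.8554
  4     1,875.00     1,230.6797     4,922.7188
  5     1,875.00     1,107.7225     5,538.6125
  6     1,875.00       997.0500     5,982.2997
  7     1,875.00       897.4347     6,282.0429
  8    26,875.00    11,578.0655    92,624.5238
  Σ                 20,384.9600   124,177.8296
P = 20,384.9600; Macaulay duration = 124,177.8296 / 20,384.9600 = 6.09164 years.
Modified duration = D_Mac / (1 + y) = 6.09164 / 1.111 = 5.48302 years.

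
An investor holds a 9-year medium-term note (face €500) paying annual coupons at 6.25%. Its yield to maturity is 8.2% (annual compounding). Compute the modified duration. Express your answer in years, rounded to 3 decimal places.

6.478 years

Periodic yield y = 0.082. First find Macaulay duration:
  t   CF        PV=CF/(1+0.082)^t    t·PV
  1        31.25        28.8817        28.8817
  2        31.25        26.6929        53.3858
  3        31.25        24.6699        74.0098
  4        31.25        22.8003        91.2013
  5        31.25        21.0724       105.3619
  6        31.25        19.4754       116.8524
  7        31.25        17.9994       125.9961
  8        31.25        16.6353       133.0828
  9       531.25       261.3687     2,352.3184
  Σ                    439.5962     3,081.0903
P = 439.5962; Macaulay duration = 3,081.0903 / 439.5962 = 7.00891 years.
Modified duration = D_Mac / (1 + y) = 7.00891 / 1.082 = 6.47774 years.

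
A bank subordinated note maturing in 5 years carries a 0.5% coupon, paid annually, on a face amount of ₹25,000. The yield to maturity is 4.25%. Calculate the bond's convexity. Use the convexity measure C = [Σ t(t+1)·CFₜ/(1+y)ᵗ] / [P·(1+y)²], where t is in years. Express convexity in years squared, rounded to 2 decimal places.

27.20

With y = 0.0425:
  t   CF        PV=CF/(1+0.0425)^t    t·PV        t(t+1)·PV
  1       125.00       119.9041       119.9041         239.8082
  2       125.00       115.0159       230.0318         690.0954
  3       125.00       110.3270       330.9810       1,323.9240
  4       125.00       105.8293       423.3170       2,116.5852
  5    25,125.00    20,404.4904   102,022.4519     612,134.7112
  Σ                 20,855.5666   103,126.6858     616,505.1240
P = 20,855.5666.
Convexity = Σ t(t+1)·PV / [P·(1+y)²] = 616,505.1240 / (20,855.5666 × 1.086806) = 27.19960.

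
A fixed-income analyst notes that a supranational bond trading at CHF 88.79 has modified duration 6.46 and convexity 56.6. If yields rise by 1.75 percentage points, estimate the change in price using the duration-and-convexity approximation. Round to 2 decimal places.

-CHF 9.27

Duration effect: -D_mod·Δy = -6.46 × (+0.0175) = -0.113050
Convexity effect: ½·C·(Δy)² = 0.5 × 56.6 × (0.0175)² = +0.008666875
ΔP/P ≈ -0.113050 + 0.008666875 = -0.104383125
ΔP ≈ 88.79 × (-0.104383125) = -9.26817766875.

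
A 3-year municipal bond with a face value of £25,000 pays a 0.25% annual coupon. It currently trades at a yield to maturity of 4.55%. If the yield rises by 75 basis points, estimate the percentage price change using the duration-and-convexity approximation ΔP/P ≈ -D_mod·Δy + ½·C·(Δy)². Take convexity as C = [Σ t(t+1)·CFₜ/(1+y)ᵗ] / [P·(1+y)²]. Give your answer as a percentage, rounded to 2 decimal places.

With y = 0.0455:
  t   CF        PV=CF/(1+0.0455)^t    t·PV        t(t+1)·PV
  1        62.50        59.7800        59.7800         119.5600
  2        62.50        57.1784       114.3568         343.0704
  3    25,062.50    21,930.6891    65,792.0674     263,168.2694
  Σ                 22,047.6475    65,966.2041     263,630.8998
P = 22,047.6475; D_Mac = 2.99198 yrs; D_mod = 2.86177 yrs; C = 10.93921.
Duration effect: -2.86177 × (+0.0075) = -0.021463
Convexity effect: 0.5 × 10.93921 × (0.0075)² = +0.0003077
ΔP/P ≈ -0.021463 + 0.0003077 = -0.021156 = -2.1156%.

-2.12%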